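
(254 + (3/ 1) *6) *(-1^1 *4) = -1088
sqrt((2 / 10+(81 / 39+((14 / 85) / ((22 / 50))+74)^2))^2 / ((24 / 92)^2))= 144650284078 / 6818955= 21212.97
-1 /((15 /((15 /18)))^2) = -0.00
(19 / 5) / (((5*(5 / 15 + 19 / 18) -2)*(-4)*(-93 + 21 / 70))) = 19 / 9167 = 0.00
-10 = -10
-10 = -10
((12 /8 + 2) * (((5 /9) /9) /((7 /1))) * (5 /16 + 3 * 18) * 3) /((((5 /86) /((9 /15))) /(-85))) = -635239 /144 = -4411.38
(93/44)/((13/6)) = 279/286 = 0.98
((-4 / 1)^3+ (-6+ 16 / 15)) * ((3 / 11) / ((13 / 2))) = -188 / 65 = -2.89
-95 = -95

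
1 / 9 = 0.11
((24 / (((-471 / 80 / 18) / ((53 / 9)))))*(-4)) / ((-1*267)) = -271360 / 41919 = -6.47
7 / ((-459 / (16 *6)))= -1.46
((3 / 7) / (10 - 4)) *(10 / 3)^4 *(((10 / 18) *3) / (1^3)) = 25000 / 1701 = 14.70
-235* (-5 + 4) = 235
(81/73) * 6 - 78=-71.34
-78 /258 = -13 /43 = -0.30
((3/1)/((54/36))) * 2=4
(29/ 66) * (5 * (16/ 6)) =580/ 99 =5.86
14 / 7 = 2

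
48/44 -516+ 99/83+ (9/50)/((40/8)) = -117247533/228250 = -513.68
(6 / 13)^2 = 36 / 169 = 0.21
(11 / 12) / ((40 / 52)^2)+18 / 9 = 4259 / 1200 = 3.55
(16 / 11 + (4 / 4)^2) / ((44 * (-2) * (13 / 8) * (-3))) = 9 / 1573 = 0.01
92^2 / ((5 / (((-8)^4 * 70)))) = 485359616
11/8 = 1.38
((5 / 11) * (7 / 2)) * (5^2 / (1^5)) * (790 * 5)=1728125 / 11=157102.27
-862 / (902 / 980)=-422380 / 451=-936.54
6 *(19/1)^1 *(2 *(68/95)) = 163.20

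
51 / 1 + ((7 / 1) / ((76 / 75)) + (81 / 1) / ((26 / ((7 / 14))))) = 14688 / 247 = 59.47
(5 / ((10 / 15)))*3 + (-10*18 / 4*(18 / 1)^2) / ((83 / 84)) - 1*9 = -2447199 / 166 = -14742.16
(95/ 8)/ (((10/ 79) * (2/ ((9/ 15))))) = 4503/ 160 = 28.14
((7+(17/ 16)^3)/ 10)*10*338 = 5675865/ 2048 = 2771.42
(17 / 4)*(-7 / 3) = -119 / 12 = -9.92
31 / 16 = 1.94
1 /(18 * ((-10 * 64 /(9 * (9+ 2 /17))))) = -31 /4352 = -0.01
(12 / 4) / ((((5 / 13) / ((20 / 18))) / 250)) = 6500 / 3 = 2166.67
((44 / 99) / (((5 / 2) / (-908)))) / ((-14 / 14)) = 7264 / 45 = 161.42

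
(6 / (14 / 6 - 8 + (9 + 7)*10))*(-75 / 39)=-450 / 6019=-0.07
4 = 4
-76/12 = -19/3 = -6.33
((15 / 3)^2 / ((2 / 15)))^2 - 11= 140581 / 4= 35145.25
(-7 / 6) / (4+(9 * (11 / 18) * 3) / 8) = -56 / 291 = -0.19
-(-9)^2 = -81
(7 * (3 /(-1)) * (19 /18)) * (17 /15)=-2261 /90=-25.12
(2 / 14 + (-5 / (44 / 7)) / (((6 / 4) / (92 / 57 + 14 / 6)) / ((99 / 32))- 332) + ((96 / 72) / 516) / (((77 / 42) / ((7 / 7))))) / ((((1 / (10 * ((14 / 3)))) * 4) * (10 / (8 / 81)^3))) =76583427952 / 464570147258613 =0.00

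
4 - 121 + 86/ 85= -115.99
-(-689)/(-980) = -689/980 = -0.70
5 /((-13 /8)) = -40 /13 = -3.08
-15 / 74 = -0.20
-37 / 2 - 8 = -53 / 2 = -26.50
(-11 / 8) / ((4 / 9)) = -99 / 32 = -3.09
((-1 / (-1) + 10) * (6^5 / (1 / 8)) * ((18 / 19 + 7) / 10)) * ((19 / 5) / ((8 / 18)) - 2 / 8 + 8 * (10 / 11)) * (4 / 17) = 16090907904 / 8075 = 1992682.09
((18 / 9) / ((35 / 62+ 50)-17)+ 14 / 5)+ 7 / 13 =459637 / 135265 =3.40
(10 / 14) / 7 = 5 / 49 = 0.10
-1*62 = -62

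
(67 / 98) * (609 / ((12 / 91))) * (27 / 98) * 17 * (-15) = -173908215 / 784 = -221821.70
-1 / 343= -0.00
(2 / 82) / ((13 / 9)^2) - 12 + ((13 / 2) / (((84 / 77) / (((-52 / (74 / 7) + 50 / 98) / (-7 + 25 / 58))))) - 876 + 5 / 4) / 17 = -30858313050917 / 488195208774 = -63.21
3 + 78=81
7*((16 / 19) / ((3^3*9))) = 112 / 4617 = 0.02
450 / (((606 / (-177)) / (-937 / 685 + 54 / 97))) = 143101845 / 1342189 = 106.62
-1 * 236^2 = -55696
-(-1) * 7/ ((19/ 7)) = 49/ 19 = 2.58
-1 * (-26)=26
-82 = -82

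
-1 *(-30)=30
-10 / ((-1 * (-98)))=-0.10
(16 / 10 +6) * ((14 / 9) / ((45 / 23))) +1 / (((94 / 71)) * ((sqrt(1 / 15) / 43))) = 12236 / 2025 +3053 * sqrt(15) / 94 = 131.83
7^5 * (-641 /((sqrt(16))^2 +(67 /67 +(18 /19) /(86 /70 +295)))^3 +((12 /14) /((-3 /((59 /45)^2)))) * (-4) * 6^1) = 852128738869171116015152 /4349345117827806225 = 195921.16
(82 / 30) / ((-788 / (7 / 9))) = -287 / 106380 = -0.00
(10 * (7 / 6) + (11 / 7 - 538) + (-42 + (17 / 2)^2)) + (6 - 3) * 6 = -40027 / 84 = -476.51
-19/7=-2.71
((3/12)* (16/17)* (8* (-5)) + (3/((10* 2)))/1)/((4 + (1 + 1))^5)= -3149/2643840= -0.00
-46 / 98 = -23 / 49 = -0.47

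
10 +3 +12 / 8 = 29 / 2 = 14.50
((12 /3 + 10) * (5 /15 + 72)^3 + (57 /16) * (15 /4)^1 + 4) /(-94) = -9155638445 /162432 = -56365.98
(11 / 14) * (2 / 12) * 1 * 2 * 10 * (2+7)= 23.57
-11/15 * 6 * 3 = -66/5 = -13.20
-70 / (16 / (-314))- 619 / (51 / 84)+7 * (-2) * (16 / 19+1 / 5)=2194017 / 6460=339.63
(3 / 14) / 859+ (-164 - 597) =-9151783 / 12026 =-761.00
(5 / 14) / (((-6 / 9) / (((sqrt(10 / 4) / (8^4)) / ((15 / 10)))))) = -5 * sqrt(10) / 114688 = -0.00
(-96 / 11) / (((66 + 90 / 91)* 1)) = -182 / 1397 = -0.13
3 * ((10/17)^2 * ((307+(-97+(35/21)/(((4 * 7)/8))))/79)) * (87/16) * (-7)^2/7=141375/1343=105.27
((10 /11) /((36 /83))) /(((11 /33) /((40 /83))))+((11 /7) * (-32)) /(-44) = 964 /231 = 4.17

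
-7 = -7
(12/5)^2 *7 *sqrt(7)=1008 *sqrt(7)/25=106.68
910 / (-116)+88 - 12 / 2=4301 / 58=74.16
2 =2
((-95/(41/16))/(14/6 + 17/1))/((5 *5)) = -456/5945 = -0.08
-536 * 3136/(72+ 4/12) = -23238.19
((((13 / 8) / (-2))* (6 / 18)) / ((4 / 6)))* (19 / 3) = -247 / 96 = -2.57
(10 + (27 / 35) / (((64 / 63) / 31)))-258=-71827 / 320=-224.46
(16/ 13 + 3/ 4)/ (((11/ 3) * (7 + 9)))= 309/ 9152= 0.03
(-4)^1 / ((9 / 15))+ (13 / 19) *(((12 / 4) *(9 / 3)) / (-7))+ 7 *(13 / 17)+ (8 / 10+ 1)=-13343 / 33915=-0.39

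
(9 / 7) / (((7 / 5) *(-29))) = -45 / 1421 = -0.03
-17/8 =-2.12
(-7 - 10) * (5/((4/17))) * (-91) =32873.75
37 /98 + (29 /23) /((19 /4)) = 27537 /42826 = 0.64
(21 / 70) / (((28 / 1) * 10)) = 3 / 2800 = 0.00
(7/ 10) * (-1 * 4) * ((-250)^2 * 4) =-700000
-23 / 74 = -0.31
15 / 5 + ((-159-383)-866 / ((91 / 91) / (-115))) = 99051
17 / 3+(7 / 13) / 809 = 178810 / 31551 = 5.67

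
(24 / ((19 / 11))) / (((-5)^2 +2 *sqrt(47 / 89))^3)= 979160751800 / 1079024999476869-2616874832 *sqrt(4183) / 1079024999476869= 0.00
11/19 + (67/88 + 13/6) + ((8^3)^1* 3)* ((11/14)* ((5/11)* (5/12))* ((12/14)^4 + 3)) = 68505226337/84303912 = 812.60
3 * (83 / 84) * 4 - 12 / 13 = 995 / 91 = 10.93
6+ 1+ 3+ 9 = 19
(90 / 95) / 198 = 1 / 209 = 0.00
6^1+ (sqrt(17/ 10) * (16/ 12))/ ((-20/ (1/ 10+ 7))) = 6 - 71 * sqrt(170)/ 1500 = 5.38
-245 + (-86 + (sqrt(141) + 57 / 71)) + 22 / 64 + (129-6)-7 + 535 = sqrt(141) + 729645 / 2272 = 333.02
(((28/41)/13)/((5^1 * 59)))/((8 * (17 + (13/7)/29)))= 1421/1089324080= 0.00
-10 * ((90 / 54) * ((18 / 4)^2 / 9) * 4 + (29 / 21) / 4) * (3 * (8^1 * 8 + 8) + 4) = -708950 / 21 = -33759.52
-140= -140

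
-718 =-718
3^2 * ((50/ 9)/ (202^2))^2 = 625/ 3746174436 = 0.00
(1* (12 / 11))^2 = 144 / 121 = 1.19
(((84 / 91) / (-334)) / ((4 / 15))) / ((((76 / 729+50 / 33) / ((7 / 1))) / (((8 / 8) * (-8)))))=5051970 / 14096303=0.36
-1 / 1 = -1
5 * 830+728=4878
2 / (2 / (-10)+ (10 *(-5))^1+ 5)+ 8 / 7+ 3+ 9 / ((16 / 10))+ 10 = 124811 / 6328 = 19.72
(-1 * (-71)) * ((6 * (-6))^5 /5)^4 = 949092112257905118816558064336896 /625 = 1518547379612648190106493000000.00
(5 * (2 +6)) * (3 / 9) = 40 / 3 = 13.33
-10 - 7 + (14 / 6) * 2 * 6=11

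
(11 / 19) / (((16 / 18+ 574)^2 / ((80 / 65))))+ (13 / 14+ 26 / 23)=1095982939617 / 532286782846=2.06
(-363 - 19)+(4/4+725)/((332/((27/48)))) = -1011325/2656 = -380.77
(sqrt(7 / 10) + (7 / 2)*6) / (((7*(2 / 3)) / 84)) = 9*sqrt(70) / 5 + 378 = 393.06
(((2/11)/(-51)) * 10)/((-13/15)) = 0.04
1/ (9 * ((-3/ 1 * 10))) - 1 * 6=-1621/ 270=-6.00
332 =332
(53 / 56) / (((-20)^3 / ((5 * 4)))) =-53 / 22400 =-0.00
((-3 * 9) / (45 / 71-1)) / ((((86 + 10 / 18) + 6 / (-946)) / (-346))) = -1411795737 / 4789720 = -294.76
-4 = -4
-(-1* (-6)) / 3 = -2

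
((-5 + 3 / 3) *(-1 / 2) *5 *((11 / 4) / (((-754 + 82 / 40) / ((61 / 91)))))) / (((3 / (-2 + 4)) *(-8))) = 16775 / 8211294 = 0.00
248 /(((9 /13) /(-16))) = -51584 /9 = -5731.56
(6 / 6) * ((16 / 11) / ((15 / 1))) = 16 / 165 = 0.10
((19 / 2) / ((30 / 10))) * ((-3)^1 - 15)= -57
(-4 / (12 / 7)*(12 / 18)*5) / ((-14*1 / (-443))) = -246.11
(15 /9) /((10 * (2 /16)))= 4 /3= 1.33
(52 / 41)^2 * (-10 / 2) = -8.04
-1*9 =-9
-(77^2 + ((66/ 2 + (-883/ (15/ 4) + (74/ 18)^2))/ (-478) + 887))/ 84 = -659792297/ 8130780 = -81.15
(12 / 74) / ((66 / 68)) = 68 / 407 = 0.17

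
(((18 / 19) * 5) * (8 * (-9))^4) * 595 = 1439094988800 / 19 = 75741841515.79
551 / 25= 22.04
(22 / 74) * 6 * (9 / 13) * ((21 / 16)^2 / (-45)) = -14553 / 307840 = -0.05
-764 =-764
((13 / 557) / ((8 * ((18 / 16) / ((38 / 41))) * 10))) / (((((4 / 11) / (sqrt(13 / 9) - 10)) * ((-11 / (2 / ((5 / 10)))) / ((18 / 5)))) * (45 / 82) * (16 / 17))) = 4199 / 250650 - 4199 * sqrt(13) / 7519500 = 0.01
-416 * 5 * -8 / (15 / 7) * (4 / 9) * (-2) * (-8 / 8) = 6902.52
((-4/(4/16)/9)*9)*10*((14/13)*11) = -24640/13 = -1895.38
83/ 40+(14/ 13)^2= 21867/ 6760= 3.23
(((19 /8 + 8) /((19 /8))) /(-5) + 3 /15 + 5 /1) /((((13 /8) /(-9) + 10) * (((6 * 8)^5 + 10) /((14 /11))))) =0.00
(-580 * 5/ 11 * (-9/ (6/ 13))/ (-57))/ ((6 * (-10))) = 1885/ 1254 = 1.50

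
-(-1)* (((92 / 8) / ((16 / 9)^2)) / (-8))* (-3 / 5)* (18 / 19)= 50301 / 194560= 0.26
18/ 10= 9/ 5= 1.80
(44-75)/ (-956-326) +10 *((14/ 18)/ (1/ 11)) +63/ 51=86.82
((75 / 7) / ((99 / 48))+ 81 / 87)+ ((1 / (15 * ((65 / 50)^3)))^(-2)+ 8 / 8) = 97640860473 / 89320000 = 1093.16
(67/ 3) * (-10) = -670/ 3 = -223.33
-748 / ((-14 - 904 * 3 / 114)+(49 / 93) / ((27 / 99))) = 3965148 / 190081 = 20.86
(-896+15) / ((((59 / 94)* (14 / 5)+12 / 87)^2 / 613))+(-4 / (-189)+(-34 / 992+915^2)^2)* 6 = 5437919841240225623199257365 / 1292996132701056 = 4205673709077.90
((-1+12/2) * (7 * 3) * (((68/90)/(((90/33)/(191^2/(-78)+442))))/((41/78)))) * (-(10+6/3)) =2099636/123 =17070.21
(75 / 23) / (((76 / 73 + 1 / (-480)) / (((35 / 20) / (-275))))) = -26280 / 1315853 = -0.02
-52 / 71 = -0.73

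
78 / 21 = 26 / 7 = 3.71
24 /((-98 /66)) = -792 /49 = -16.16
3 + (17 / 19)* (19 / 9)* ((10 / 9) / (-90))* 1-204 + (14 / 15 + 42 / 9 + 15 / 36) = -195.01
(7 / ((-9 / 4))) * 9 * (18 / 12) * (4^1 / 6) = -28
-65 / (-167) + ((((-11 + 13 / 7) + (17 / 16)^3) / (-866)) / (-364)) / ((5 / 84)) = 104792442947 / 269529128960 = 0.39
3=3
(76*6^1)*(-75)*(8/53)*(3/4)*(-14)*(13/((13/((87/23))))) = 249933600/1219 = 205031.67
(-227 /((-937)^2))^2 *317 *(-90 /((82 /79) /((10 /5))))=-116139667230 /31604012163401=-0.00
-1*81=-81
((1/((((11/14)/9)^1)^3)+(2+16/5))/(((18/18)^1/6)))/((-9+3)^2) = 5018243/19965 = 251.35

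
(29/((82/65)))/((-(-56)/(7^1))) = 1885/656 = 2.87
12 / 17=0.71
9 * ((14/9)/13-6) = -688/13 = -52.92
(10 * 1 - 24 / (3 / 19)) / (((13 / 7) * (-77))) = 142 / 143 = 0.99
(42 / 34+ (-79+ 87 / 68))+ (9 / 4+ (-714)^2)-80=8663910 / 17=509641.76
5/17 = 0.29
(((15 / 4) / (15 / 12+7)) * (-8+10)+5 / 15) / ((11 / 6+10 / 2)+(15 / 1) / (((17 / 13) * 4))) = 2788 / 21769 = 0.13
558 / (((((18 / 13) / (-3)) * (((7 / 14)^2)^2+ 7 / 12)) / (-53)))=99216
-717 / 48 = -239 / 16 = -14.94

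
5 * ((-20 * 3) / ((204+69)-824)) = 300 / 551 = 0.54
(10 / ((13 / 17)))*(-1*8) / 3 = -1360 / 39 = -34.87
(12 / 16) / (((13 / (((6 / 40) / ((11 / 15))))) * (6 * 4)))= 9 / 18304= 0.00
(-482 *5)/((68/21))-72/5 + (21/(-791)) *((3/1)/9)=-14574119/19210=-758.67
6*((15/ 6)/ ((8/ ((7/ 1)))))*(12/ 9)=35/ 2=17.50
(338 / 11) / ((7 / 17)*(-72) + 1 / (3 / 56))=-8619 / 3080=-2.80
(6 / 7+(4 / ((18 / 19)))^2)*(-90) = -105940 / 63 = -1681.59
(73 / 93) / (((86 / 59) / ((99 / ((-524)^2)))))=142131 / 732019616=0.00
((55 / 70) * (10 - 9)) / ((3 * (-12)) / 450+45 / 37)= 10175 / 14714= 0.69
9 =9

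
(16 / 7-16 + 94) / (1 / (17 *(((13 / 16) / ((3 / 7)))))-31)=-124202 / 47909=-2.59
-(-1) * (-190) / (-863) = 190 / 863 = 0.22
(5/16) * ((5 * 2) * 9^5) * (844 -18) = 609680925/4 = 152420231.25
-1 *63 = -63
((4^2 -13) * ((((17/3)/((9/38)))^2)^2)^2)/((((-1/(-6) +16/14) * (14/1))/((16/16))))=30329143362034774548736/1725958278495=17572350235.77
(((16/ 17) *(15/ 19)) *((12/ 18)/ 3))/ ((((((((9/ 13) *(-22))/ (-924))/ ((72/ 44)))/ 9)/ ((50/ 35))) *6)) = 35.13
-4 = -4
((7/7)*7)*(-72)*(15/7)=-1080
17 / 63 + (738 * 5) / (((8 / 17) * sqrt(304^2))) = 1996667 / 76608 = 26.06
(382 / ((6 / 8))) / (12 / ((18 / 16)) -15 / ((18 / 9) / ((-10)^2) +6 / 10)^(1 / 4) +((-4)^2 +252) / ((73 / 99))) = 9885356696497500*2^(3 / 4)*31^(1 / 4)*sqrt(5) / 698464139185502107703 +246553133898762000*sqrt(62) / 698464139185502107703 +1229868576352716480*2^(1 / 4)*31^(3 / 4)*sqrt(5) / 698464139185502107703 +950908175990762181376 / 698464139185502107703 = 1.43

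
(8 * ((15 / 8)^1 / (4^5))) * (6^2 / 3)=45 / 256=0.18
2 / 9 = 0.22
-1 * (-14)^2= -196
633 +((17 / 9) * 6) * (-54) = 21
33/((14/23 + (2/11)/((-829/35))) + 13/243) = 1681881003/33358189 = 50.42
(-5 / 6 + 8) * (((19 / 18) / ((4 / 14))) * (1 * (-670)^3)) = -215007949625 / 27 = -7963257393.52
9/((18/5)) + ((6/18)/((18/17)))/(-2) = 253/108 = 2.34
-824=-824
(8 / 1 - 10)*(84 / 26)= -84 / 13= -6.46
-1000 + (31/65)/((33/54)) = -714442/715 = -999.22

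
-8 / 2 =-4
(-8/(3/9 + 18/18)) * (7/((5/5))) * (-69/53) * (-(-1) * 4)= 11592/53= 218.72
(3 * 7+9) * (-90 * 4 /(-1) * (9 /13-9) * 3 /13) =-20705.33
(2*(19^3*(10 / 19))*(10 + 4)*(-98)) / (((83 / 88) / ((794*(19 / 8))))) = -19805235236.63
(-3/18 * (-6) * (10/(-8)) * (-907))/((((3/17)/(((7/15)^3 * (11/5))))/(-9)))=-58175887/4500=-12927.97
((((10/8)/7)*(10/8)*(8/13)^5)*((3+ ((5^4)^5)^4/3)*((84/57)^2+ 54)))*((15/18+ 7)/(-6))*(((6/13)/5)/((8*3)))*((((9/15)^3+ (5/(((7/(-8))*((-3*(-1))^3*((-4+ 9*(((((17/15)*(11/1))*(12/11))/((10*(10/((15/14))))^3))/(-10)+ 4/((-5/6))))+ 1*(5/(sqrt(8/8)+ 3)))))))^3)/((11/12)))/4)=-826902850640368535274079259215209098743397379989699541670320006867675841596650040622498491678006784/91621583689965881418625141818839152887298585425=-9025197091533448718490176000000000000000000000000000.00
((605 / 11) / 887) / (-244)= -55 / 216428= -0.00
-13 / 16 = -0.81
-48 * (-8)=384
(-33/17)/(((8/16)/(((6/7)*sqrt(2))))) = -396*sqrt(2)/119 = -4.71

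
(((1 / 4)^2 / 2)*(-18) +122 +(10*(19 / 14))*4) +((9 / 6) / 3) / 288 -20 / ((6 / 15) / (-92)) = 19255723 / 4032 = 4775.72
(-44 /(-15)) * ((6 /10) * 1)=44 /25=1.76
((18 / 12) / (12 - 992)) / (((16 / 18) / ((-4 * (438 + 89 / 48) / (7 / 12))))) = 570051 / 109760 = 5.19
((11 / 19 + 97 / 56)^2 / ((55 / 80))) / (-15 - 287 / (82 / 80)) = -0.03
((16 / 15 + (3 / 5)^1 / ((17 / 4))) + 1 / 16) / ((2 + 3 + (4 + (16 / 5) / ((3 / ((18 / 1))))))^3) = 129575 / 2287428336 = 0.00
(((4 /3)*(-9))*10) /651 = -40 /217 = -0.18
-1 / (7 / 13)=-13 / 7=-1.86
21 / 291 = 7 / 97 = 0.07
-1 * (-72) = 72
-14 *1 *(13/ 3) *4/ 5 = -728/ 15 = -48.53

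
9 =9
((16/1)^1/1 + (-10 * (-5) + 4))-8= 62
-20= -20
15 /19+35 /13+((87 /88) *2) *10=126365 /5434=23.25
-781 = -781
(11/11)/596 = 1/596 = 0.00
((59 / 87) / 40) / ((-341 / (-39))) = 767 / 395560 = 0.00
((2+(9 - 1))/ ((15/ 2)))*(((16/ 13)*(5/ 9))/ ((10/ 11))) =352/ 351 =1.00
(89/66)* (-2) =-89/33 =-2.70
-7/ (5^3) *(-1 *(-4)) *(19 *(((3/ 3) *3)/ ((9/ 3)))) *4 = -2128/ 125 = -17.02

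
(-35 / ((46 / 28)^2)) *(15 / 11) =-102900 / 5819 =-17.68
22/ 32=11/ 16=0.69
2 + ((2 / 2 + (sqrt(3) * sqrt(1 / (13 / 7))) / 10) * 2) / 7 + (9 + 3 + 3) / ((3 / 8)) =sqrt(273) / 455 + 296 / 7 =42.32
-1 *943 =-943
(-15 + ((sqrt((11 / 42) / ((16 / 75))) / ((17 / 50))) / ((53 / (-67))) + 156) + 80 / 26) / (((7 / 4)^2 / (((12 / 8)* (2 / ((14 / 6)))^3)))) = 9709632 / 218491 -10854000* sqrt(154) / 106001749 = 43.17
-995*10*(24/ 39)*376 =-29929600/ 13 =-2302276.92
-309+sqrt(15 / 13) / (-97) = -309 - sqrt(195) / 1261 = -309.01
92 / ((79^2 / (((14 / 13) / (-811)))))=-1288 / 65798863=-0.00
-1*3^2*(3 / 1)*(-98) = 2646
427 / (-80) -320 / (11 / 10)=-260697 / 880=-296.25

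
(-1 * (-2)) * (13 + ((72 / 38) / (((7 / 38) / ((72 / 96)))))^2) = 7106 / 49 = 145.02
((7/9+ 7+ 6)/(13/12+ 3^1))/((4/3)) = 124/49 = 2.53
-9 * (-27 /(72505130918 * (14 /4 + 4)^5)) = 16 /113289267059375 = 0.00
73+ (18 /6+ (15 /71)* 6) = 5486 /71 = 77.27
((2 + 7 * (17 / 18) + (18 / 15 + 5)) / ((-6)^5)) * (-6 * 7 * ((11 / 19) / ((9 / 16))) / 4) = 102641 / 4986360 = 0.02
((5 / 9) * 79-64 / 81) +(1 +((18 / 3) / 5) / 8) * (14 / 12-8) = 35.24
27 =27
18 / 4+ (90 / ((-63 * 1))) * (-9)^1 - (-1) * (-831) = -11391 / 14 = -813.64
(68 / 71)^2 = 4624 / 5041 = 0.92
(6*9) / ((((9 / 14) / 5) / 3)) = 1260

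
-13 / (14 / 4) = -26 / 7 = -3.71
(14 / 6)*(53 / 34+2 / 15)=6041 / 1530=3.95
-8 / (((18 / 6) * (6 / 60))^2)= -800 / 9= -88.89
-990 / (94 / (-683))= 338085 / 47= 7193.30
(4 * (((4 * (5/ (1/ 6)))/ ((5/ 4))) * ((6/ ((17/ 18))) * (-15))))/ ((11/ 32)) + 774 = -19761822/ 187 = -105678.19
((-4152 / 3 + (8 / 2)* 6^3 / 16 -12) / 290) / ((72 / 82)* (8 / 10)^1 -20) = 0.24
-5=-5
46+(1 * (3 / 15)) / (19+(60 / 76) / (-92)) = 46.01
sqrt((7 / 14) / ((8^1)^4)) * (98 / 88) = 49 * sqrt(2) / 5632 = 0.01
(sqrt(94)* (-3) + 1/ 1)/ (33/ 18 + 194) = 6/ 1175- 18* sqrt(94)/ 1175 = -0.14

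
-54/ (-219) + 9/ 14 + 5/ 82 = 19912/ 20951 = 0.95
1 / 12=0.08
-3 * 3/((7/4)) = -36/7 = -5.14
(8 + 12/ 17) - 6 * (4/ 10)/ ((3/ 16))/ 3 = 1132/ 255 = 4.44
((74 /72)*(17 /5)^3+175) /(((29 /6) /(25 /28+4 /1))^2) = 18192435089 /82418000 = 220.73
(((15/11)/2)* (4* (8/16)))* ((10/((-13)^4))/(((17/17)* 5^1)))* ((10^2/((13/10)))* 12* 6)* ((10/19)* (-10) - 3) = -339120000/77600237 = -4.37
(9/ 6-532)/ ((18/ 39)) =-13793/ 12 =-1149.42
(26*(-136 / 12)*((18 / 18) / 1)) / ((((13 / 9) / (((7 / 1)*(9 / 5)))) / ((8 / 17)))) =-1209.60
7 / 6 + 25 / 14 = 62 / 21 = 2.95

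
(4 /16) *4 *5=5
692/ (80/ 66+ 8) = 5709/ 76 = 75.12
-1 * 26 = -26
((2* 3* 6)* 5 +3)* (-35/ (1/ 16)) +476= -102004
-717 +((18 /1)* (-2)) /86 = -30849 /43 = -717.42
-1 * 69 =-69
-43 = -43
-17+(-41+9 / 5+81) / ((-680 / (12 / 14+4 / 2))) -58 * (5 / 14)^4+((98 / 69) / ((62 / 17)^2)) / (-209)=-409989033388813 / 22626628027080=-18.12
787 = 787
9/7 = 1.29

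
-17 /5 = -3.40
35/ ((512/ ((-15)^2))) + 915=476355/ 512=930.38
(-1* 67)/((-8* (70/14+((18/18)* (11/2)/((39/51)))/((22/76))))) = 871/3104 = 0.28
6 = 6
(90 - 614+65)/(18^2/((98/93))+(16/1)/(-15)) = -337365/225206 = -1.50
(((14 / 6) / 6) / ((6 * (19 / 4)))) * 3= 7 / 171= 0.04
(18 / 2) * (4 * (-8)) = -288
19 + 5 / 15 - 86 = -66.67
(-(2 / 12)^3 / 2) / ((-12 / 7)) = 7 / 5184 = 0.00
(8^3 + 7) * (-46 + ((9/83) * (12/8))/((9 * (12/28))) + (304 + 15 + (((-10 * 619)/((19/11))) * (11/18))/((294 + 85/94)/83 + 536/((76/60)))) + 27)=4821467881512901/31500879942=153058.20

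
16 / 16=1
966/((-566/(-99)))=47817/283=168.96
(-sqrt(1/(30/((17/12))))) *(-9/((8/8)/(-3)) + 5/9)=-62 *sqrt(170)/135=-5.99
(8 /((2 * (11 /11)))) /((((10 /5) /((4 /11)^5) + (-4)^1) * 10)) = 1024 /795015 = 0.00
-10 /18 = -5 /9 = -0.56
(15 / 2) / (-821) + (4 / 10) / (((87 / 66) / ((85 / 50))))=603233 / 1190450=0.51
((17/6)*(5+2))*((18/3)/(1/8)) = 952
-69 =-69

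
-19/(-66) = 19/66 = 0.29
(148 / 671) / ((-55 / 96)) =-14208 / 36905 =-0.38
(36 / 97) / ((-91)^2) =36 / 803257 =0.00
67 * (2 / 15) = 134 / 15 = 8.93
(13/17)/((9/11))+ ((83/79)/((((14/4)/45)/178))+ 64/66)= 2239590145/930699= 2406.35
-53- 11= -64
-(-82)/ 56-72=-1975/ 28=-70.54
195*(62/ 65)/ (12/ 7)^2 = 1519/ 24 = 63.29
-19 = -19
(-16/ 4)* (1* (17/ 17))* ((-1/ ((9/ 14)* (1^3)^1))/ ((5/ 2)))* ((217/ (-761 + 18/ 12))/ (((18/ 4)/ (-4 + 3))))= 64/ 405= 0.16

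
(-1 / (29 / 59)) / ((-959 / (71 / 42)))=4189 / 1168062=0.00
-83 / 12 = -6.92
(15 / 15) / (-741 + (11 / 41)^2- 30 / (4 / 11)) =-3362 / 2768365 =-0.00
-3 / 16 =-0.19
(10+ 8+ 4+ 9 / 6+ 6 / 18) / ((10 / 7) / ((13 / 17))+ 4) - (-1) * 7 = 35441 / 3204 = 11.06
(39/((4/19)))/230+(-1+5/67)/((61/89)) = -2048093/3760040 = -0.54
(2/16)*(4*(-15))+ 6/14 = -7.07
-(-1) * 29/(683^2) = 29/466489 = 0.00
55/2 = 27.50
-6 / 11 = -0.55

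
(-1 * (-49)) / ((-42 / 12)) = -14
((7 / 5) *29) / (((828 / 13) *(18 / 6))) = 2639 / 12420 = 0.21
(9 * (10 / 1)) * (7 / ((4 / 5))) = 1575 / 2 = 787.50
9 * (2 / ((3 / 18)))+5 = 113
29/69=0.42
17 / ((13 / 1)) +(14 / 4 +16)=541 / 26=20.81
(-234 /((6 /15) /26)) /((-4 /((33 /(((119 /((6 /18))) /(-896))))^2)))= 7538319360 /289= 26084150.03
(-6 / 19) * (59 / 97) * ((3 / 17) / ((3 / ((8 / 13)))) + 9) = -706938 / 407303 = -1.74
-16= -16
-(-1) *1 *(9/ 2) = 9/ 2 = 4.50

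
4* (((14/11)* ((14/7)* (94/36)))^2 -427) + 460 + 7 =-10431185/9801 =-1064.30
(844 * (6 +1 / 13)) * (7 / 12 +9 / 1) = 1916935 / 39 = 49152.18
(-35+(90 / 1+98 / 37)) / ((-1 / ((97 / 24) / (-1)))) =68967 / 296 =233.00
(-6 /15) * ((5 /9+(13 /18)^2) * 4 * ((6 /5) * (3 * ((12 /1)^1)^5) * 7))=-270176256 /25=-10807050.24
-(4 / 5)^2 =-16 / 25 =-0.64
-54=-54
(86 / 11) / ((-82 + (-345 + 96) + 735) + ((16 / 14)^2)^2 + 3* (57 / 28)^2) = 3303776 / 176695233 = 0.02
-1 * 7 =-7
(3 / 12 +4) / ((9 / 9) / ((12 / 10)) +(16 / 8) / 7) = 357 / 94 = 3.80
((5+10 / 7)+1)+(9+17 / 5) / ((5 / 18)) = 9112 / 175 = 52.07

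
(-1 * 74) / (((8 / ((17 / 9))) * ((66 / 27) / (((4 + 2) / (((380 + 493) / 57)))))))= -11951 / 4268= -2.80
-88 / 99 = -8 / 9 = -0.89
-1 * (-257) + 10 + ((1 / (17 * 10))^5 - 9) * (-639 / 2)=892380124499361 / 283971400000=3142.50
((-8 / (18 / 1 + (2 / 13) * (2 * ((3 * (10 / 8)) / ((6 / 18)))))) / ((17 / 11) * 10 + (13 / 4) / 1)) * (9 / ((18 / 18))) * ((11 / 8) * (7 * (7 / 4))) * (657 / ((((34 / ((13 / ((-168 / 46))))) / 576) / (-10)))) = -519128129520 / 433721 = -1196917.21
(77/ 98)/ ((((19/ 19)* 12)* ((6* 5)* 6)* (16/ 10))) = 11/ 48384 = 0.00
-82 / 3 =-27.33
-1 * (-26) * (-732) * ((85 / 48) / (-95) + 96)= -1826717.24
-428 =-428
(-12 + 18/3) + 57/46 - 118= -5647/46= -122.76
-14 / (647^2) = -14 / 418609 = -0.00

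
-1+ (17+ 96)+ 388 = 500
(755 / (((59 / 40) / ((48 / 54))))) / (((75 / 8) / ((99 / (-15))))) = -320.31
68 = 68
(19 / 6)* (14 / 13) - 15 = -452 / 39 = -11.59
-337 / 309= -1.09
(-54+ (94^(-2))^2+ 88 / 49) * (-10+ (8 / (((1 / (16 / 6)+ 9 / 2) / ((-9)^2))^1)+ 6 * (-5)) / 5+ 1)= -150385834691007 / 248668543760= -604.76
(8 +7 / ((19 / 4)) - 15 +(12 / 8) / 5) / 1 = -993 / 190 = -5.23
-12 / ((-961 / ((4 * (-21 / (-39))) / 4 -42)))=-6468 / 12493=-0.52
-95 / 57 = -5 / 3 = -1.67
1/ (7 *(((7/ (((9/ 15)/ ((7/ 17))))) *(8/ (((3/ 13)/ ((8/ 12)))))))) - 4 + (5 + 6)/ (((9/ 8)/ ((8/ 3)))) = 22.08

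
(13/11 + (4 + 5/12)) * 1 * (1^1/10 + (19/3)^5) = 18298551187/320760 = 57047.48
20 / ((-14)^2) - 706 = -34589 / 49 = -705.90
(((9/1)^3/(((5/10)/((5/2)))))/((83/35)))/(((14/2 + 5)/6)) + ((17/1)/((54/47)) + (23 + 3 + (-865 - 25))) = -180803/2241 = -80.68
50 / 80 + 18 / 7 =179 / 56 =3.20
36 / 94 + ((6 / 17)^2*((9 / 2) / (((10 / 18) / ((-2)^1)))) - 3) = -314787 / 67915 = -4.64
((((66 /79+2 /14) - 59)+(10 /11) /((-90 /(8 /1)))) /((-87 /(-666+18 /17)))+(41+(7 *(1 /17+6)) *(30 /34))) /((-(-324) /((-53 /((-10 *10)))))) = -370503942737 /619426719450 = -0.60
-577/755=-0.76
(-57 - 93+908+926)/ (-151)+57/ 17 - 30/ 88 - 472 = -54230885/ 112948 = -480.14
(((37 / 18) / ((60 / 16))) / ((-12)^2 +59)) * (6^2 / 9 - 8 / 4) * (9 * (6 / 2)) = 0.15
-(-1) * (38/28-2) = -9/14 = -0.64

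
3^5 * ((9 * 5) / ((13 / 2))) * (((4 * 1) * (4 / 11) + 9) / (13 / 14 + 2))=35210700 / 5863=6005.58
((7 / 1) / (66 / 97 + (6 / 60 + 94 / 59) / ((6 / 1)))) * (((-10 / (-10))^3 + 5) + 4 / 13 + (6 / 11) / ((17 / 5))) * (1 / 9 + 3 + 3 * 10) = 3754318217440 / 2410650099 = 1557.39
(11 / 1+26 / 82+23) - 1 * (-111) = 5958 / 41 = 145.32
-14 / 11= -1.27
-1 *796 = -796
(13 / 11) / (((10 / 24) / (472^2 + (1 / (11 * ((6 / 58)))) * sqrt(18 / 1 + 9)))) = 4524 * sqrt(3) / 605 + 34754304 / 55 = 631909.39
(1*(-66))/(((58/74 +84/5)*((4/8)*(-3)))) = 8140/3253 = 2.50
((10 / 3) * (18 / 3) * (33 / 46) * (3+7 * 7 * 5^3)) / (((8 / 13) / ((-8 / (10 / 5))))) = -13144560 / 23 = -571502.61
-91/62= -1.47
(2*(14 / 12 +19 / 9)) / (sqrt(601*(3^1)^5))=59*sqrt(1803) / 146043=0.02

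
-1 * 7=-7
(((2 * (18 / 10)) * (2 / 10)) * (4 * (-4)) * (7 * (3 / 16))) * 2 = -756 / 25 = -30.24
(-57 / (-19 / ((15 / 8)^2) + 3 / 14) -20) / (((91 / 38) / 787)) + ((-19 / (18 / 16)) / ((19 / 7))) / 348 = -3452300385766 / 1164915297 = -2963.56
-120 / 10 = -12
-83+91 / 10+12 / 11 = -8009 / 110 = -72.81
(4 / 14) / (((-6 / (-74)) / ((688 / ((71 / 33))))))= 1126.82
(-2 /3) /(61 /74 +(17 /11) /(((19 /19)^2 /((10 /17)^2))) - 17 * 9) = 27676 /6295221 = 0.00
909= 909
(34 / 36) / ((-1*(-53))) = 17 / 954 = 0.02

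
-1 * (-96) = 96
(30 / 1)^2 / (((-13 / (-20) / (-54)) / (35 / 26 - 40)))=488430000 / 169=2890118.34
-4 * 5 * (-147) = 2940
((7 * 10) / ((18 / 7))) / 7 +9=116 / 9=12.89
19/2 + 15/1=49/2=24.50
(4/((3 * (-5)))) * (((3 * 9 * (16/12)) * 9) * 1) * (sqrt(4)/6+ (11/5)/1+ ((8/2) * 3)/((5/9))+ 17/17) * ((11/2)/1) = -298584/25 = -11943.36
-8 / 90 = -4 / 45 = -0.09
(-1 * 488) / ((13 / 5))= -2440 / 13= -187.69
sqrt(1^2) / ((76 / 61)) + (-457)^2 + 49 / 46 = 365071317 / 1748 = 208850.87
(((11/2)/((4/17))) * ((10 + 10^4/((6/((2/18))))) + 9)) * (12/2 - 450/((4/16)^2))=-1236086269/36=-34335729.69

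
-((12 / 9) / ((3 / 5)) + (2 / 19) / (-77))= -29242 / 13167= -2.22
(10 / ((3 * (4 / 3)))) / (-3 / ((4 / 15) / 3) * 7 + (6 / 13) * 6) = -130 / 12141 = -0.01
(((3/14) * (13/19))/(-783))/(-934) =13/64843884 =0.00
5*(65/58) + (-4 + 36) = 2181/58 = 37.60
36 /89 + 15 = 1371 /89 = 15.40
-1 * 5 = -5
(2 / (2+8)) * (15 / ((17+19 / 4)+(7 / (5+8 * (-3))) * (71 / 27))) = 6156 / 42643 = 0.14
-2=-2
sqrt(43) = 6.56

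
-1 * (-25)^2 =-625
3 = 3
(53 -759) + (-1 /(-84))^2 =-4981535 /7056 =-706.00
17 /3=5.67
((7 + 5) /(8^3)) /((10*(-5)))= -3 /6400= -0.00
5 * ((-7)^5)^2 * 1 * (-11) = -15536138695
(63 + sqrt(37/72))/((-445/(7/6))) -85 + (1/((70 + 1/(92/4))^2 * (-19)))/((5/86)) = -85.17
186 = 186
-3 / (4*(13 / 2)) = -3 / 26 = -0.12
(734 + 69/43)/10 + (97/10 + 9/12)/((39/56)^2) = 62202367/654030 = 95.11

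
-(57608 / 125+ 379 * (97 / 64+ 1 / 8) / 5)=-585.22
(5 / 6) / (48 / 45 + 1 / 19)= 475 / 638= 0.74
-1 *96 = -96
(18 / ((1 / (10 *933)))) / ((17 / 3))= 503820 / 17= 29636.47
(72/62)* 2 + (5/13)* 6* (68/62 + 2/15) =160/31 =5.16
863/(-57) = -863/57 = -15.14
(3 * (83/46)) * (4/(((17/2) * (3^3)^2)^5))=5312/2241242399425925679813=0.00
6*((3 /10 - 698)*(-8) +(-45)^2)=228198 /5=45639.60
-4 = -4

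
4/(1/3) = 12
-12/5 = -2.40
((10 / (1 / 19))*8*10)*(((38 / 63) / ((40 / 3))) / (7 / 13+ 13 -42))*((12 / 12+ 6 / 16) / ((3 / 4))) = -103246 / 2331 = -44.29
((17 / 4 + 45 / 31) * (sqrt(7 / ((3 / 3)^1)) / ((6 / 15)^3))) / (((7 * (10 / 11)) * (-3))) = -12.35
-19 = -19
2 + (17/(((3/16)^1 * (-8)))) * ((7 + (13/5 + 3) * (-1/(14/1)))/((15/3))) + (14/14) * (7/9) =-2741/225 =-12.18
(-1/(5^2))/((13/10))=-2/65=-0.03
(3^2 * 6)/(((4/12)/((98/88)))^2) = 583443/968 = 602.73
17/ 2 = 8.50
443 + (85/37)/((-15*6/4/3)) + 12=50471/111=454.69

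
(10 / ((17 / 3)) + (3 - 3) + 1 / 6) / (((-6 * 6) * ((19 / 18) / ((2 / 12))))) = -197 / 23256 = -0.01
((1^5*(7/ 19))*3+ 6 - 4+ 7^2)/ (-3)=-330/ 19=-17.37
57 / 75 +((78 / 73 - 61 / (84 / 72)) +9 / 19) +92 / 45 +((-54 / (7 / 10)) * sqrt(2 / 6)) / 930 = -104724146 / 2184525 - 6 * sqrt(3) / 217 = -47.99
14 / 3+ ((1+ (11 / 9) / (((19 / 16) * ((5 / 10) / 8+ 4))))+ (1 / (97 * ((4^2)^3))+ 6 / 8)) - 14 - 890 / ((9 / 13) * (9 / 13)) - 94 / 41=-3041612907394757 / 1629549342720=-1866.54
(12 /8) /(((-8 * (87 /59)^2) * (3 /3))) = -3481 /40368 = -0.09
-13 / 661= -0.02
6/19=0.32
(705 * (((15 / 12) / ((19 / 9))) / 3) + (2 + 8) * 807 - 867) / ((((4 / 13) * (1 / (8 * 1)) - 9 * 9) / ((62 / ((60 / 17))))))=-1274292851 / 799900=-1593.07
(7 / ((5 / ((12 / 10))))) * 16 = 672 / 25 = 26.88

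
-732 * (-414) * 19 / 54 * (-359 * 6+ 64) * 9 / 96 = -83569695 / 4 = -20892423.75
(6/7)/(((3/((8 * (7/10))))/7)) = 56/5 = 11.20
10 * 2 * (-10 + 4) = -120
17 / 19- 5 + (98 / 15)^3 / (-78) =-19208074 / 2500875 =-7.68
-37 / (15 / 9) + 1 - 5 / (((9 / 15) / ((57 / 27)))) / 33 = -96821 / 4455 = -21.73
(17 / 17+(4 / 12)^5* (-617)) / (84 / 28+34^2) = -374 / 281637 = -0.00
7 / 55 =0.13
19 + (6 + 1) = 26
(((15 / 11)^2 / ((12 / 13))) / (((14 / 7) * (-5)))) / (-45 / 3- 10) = 39 / 4840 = 0.01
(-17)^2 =289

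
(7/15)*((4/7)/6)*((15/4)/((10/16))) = 4/15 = 0.27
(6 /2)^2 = 9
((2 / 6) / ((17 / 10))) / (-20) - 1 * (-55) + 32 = 8873 / 102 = 86.99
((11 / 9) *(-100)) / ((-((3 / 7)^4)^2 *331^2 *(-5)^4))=253651244 / 161736687225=0.00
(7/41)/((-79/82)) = -0.18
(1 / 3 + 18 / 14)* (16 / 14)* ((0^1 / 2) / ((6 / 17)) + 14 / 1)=544 / 21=25.90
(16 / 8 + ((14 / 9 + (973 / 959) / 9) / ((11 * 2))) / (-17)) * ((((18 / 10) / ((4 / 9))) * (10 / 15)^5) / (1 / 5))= 19684 / 3699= 5.32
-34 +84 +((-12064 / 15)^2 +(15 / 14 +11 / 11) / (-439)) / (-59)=-890410015991 / 81588150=-10913.47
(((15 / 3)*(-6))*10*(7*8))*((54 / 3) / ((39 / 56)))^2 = -1896652800 / 169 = -11222797.63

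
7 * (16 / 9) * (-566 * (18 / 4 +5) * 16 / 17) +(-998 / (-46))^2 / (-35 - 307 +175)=-851274494465 / 13516479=-62980.49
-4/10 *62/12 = -31/15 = -2.07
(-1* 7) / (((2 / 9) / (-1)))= 63 / 2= 31.50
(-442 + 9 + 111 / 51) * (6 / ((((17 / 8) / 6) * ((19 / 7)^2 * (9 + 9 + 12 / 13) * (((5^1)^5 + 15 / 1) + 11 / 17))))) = -5742016 / 344463673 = -0.02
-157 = -157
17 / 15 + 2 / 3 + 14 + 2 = 89 / 5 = 17.80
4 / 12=1 / 3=0.33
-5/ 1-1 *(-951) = 946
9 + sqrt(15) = 12.87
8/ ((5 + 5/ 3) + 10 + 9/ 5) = 120/ 277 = 0.43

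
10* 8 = 80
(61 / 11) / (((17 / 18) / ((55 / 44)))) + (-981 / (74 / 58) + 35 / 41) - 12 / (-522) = -37547062261 / 49360146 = -760.68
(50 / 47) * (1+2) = 150 / 47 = 3.19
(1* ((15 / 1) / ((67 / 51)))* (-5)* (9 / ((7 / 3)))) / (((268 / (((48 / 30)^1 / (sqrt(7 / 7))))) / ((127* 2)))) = -10492740 / 31423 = -333.92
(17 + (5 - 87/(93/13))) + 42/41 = 13807/1271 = 10.86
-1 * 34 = -34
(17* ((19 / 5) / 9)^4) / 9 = 2215457 / 36905625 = 0.06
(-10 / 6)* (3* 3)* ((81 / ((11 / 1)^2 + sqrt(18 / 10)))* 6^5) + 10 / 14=-10002809105 / 128093 + 7085880* sqrt(5) / 18299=-77224.34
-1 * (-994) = 994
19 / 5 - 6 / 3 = 9 / 5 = 1.80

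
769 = 769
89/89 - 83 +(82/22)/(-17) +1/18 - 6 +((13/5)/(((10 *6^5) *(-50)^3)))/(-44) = -3204997199999779/36352800000000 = -88.16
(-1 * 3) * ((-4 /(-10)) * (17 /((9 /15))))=-34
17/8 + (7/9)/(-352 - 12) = 1987/936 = 2.12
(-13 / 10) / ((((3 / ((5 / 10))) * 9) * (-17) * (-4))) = -13 / 36720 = -0.00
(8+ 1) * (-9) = -81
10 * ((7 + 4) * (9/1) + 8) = 1070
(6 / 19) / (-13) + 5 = 1229 / 247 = 4.98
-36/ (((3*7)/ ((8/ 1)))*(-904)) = 12/ 791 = 0.02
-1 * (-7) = 7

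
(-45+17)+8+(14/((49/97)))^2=748.08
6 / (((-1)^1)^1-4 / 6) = -18 / 5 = -3.60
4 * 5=20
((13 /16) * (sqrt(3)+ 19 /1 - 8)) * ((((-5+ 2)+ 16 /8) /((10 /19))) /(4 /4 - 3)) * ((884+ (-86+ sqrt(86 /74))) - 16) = 247 * (sqrt(1591)+ 28934) * (sqrt(3)+ 11) /11840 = 7695.74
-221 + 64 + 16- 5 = -146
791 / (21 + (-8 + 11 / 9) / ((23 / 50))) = 126.24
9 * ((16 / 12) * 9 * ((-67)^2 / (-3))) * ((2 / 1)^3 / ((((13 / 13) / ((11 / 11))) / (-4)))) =5171328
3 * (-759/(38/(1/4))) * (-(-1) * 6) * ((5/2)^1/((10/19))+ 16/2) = -348381/304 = -1145.99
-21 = -21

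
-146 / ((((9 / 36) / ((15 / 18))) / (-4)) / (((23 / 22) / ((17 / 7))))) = 470120 / 561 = 838.00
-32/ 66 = -16/ 33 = -0.48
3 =3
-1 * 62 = -62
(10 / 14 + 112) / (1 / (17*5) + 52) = 67065 / 30947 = 2.17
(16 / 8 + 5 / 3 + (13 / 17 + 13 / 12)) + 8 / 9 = 3919 / 612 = 6.40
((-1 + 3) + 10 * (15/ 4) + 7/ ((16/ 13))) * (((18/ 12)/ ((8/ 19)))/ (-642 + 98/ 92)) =-947853/ 3773824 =-0.25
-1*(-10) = 10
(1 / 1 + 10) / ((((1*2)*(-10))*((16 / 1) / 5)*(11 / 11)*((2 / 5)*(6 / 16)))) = -55 / 48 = -1.15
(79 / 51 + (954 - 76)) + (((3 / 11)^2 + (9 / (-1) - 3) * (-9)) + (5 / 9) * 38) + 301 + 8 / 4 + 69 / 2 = 49845679 / 37026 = 1346.23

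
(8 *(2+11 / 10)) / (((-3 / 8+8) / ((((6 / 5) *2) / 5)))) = 11904 / 7625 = 1.56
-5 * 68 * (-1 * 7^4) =816340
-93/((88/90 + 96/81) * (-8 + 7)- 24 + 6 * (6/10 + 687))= -12555/553424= -0.02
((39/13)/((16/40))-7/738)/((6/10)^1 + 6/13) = 179660/25461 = 7.06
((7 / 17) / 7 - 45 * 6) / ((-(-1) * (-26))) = 353 / 34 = 10.38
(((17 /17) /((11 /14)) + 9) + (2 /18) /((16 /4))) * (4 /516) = 4079 /51084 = 0.08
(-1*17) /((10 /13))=-221 /10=-22.10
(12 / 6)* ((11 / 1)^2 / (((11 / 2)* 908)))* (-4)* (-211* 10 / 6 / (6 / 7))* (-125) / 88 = -112.96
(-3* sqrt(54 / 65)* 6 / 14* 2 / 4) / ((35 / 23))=-621* sqrt(390) / 31850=-0.39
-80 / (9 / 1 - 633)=5 / 39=0.13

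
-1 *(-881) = 881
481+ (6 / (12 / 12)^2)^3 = 697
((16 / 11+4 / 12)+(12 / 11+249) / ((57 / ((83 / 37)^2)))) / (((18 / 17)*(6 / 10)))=870667240 / 23175801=37.57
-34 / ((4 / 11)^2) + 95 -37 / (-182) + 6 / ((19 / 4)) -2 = -2249893 / 13832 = -162.66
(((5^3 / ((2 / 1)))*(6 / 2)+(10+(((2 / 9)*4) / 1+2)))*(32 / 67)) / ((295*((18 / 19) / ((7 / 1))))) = 3837848 / 1600965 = 2.40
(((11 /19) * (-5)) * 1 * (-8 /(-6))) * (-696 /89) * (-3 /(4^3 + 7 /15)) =-2296800 /1635197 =-1.40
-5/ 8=-0.62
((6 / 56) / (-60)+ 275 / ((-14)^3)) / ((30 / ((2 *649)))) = -605517 / 137200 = -4.41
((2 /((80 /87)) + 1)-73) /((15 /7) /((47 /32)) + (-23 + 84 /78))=3981887 /1167000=3.41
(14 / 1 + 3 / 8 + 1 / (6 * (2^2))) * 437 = 75601 / 12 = 6300.08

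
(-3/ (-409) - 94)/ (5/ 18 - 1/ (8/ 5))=2767896/ 10225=270.70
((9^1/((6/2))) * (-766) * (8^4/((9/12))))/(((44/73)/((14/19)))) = -3206561792/209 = -15342400.92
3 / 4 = 0.75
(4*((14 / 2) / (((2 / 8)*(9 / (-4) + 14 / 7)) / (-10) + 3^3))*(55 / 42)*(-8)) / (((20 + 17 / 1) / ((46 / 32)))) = -202400 / 479631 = -0.42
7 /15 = 0.47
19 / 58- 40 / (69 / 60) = -45963 / 1334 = -34.46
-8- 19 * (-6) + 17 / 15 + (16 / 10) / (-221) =355123 / 3315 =107.13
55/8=6.88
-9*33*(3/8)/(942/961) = -285417/2512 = -113.62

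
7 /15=0.47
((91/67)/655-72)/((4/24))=-18957774/43885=-431.99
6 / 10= 3 / 5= 0.60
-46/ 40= -23/ 20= -1.15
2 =2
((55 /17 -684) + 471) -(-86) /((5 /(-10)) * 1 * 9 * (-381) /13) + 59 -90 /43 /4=-755167475 /5013198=-150.64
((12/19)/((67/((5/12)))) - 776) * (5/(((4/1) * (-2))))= 4939215/10184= 485.00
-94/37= -2.54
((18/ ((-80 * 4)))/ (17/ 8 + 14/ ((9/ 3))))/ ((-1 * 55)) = 27/ 179300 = 0.00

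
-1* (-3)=3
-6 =-6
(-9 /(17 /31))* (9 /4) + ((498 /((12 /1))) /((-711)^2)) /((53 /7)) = -67276231489 /1821897684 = -36.93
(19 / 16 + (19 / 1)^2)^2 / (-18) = -33582025 / 4608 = -7287.77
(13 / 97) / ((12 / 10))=65 / 582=0.11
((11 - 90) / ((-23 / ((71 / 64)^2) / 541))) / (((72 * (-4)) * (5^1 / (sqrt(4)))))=-215447299 / 67829760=-3.18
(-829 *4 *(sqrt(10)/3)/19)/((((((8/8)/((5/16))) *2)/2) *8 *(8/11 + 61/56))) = -319165 *sqrt(10)/255132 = -3.96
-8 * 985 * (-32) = 252160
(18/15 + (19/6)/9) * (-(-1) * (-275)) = -23045/54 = -426.76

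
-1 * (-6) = 6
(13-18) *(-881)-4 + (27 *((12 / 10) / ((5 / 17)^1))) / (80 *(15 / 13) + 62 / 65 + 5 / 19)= 847441251 / 192505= 4402.18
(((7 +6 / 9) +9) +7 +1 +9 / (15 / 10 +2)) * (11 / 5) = 6292 / 105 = 59.92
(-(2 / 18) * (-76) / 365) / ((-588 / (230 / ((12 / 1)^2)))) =-437 / 6953688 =-0.00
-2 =-2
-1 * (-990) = 990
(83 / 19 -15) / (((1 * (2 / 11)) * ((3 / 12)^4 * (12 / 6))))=-142208 / 19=-7484.63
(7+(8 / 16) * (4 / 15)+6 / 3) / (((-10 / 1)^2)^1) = 137 / 1500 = 0.09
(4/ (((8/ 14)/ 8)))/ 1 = 56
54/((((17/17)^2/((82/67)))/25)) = 110700/67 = 1652.24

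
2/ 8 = 1/ 4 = 0.25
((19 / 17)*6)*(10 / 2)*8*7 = 1877.65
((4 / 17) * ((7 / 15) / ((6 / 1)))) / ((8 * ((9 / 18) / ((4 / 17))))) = 14 / 13005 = 0.00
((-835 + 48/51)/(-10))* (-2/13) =-14179/1105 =-12.83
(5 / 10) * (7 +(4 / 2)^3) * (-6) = -45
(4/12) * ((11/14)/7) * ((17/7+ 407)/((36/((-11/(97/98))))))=-173393/36666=-4.73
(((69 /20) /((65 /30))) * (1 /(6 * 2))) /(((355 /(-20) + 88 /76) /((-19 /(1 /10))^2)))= -288.70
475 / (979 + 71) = 19 / 42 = 0.45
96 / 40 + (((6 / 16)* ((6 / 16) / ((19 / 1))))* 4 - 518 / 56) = -10367 / 1520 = -6.82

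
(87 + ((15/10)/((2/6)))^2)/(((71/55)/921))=21730995/284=76517.59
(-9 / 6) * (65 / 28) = -195 / 56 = -3.48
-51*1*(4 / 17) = -12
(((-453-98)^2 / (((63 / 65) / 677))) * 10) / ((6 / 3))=66799810025 / 63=1060314444.84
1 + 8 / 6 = 7 / 3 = 2.33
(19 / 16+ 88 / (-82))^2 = 5625 / 430336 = 0.01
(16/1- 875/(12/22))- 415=-12019/6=-2003.17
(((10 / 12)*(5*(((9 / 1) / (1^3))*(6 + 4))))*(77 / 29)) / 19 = 28875 / 551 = 52.40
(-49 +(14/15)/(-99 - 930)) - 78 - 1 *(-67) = -132302/2205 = -60.00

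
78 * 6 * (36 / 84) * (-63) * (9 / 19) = -113724 / 19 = -5985.47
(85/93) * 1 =85/93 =0.91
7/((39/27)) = 63/13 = 4.85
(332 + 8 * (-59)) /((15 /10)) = -280 /3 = -93.33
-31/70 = -0.44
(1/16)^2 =1/256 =0.00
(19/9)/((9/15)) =95/27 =3.52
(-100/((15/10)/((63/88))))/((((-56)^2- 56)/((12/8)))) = -45/1936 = -0.02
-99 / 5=-19.80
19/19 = 1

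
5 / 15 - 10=-29 / 3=-9.67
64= 64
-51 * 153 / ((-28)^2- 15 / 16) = -7344 / 737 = -9.96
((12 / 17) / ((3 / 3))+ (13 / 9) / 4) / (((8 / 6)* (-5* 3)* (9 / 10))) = -653 / 11016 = -0.06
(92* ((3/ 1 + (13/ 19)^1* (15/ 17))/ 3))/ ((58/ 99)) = 1766952/ 9367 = 188.64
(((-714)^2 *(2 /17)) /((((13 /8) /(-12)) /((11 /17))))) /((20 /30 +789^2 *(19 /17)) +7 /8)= -0.41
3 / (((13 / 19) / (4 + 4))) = 456 / 13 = 35.08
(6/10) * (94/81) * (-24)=-752/45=-16.71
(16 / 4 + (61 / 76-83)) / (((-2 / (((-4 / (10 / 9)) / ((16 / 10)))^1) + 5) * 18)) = -5943 / 8056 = -0.74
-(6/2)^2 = -9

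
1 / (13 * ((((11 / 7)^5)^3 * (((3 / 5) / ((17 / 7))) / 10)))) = 576489611921650 / 162912678607210389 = 0.00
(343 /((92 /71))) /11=24353 /1012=24.06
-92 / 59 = -1.56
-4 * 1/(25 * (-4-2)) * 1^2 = 2/75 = 0.03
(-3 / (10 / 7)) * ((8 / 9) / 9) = -28 / 135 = -0.21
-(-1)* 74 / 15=74 / 15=4.93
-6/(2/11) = -33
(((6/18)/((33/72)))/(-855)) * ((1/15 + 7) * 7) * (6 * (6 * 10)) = -47488/3135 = -15.15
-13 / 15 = -0.87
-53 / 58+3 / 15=-207 / 290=-0.71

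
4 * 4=16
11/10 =1.10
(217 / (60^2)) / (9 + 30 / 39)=2821 / 457200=0.01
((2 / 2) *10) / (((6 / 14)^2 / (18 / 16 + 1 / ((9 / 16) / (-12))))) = -118825 / 108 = -1100.23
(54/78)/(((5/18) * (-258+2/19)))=-0.01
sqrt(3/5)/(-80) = -sqrt(15)/400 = -0.01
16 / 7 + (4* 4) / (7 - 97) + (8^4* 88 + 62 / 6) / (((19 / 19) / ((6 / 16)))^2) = 1021941871 / 20160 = 50691.56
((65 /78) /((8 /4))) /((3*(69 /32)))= 40 /621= 0.06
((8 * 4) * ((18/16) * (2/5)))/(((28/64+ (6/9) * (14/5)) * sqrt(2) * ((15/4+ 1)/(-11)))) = -76032 * sqrt(2)/10507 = -10.23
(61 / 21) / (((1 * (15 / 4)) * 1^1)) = 244 / 315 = 0.77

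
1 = 1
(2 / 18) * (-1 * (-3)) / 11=1 / 33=0.03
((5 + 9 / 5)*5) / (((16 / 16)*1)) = 34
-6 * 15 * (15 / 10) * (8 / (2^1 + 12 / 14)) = -378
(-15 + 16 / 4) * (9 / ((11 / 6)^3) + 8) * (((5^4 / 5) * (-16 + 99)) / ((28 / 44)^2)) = -2666163.27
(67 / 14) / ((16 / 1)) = 67 / 224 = 0.30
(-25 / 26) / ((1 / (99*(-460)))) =569250 / 13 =43788.46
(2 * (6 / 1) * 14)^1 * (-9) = -1512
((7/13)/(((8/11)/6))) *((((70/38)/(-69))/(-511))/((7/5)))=275/1658852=0.00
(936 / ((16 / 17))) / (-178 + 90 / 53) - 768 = -14457801 / 18688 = -773.64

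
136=136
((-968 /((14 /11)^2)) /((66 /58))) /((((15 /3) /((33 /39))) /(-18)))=5095068 /3185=1599.71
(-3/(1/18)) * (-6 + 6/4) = 243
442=442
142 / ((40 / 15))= 213 / 4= 53.25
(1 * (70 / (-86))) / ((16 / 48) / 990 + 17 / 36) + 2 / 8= -101557 / 68972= -1.47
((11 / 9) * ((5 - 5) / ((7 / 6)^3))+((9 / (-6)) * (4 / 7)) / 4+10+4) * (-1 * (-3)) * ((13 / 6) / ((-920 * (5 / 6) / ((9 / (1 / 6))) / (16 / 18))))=-22581 / 4025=-5.61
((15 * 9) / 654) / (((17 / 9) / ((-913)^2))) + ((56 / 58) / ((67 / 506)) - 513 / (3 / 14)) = 638761841591 / 7200758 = 88707.58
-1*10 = -10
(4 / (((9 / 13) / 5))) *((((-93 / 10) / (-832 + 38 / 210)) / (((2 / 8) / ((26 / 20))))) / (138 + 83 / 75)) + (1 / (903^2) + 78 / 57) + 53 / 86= 56378771135817491 / 28234913699134926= 2.00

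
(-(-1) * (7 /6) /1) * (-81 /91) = -27 /26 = -1.04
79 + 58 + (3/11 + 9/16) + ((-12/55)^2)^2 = 137.84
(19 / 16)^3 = 6859 / 4096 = 1.67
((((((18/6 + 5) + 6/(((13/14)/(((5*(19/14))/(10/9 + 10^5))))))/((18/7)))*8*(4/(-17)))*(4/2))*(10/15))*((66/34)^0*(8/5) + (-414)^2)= -3593827525835008/2685179835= -1338393.61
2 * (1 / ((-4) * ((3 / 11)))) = -11 / 6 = -1.83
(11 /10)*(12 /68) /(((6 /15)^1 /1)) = 33 /68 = 0.49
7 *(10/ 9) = 70/ 9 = 7.78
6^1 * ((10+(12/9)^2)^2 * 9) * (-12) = -89888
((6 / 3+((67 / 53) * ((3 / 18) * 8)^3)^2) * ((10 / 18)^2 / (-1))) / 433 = -562061650 / 71821121553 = -0.01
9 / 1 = 9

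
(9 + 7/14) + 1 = 21/2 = 10.50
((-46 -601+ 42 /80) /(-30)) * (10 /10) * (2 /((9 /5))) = 25859 /1080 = 23.94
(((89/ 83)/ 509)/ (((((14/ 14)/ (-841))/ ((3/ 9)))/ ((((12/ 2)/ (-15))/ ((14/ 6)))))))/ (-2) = -74849/ 1478645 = -0.05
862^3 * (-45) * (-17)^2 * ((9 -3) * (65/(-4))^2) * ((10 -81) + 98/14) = 844637013381096000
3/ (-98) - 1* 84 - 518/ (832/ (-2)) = -843749/ 10192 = -82.79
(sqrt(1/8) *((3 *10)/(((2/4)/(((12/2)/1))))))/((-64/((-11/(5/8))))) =99 *sqrt(2)/4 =35.00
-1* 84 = -84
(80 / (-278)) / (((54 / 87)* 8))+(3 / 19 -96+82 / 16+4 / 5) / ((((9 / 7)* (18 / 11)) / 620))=-2519309759 / 95076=-26497.85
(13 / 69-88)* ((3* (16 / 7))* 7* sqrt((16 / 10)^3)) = -1551104* sqrt(10) / 575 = -8530.47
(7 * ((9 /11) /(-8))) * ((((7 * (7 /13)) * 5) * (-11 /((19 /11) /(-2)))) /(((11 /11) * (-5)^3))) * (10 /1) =33957 /2470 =13.75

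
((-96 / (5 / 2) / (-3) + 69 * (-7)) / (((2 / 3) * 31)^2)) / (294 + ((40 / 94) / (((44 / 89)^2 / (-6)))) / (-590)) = -788838083 / 210678199295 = -0.00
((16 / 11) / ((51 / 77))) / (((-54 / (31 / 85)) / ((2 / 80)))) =-217 / 585225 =-0.00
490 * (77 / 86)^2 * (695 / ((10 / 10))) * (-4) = -2019120950 / 1849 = -1092007.00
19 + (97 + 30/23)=2698/23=117.30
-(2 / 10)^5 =-1 / 3125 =-0.00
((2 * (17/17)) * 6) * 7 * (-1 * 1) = -84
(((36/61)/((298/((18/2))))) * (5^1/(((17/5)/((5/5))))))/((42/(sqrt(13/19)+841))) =675 * sqrt(247)/20550229+567675/1081591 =0.53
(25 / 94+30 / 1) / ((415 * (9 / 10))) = 2845 / 35109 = 0.08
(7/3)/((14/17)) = 17/6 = 2.83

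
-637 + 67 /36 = -22865 /36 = -635.14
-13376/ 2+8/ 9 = -60184/ 9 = -6687.11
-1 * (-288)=288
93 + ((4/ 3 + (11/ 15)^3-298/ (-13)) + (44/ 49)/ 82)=10371278602/ 88144875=117.66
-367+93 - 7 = -281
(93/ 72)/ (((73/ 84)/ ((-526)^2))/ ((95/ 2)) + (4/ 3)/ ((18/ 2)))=12833270415/ 1471916977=8.72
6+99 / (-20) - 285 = -5679 / 20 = -283.95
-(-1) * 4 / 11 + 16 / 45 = 356 / 495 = 0.72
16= 16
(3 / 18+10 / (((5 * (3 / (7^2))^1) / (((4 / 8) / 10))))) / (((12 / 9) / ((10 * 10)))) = 135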